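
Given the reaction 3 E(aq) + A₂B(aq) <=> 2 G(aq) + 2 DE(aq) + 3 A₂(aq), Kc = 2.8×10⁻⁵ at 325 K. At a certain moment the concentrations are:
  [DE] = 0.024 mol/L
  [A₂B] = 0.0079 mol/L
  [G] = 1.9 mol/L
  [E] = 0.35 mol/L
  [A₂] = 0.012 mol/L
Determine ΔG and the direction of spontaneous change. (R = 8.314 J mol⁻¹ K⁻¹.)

Qc = [G]²·[DE]²·[A₂]³ / ([E]³·[A₂B]) = (1.9)²·(0.024)²·(0.012)³ / ((0.35)³·(0.0079)) = 1.06×10⁻⁵
ΔG = RT ln(Qc/Kc) = (8.314 J mol⁻¹ K⁻¹)(325 K) × ln(1.06×10⁻⁵/2.8×10⁻⁵)
   = (2.702 kJ/mol)(-0.9714) = -2.62 kJ/mol
ΔG < 0, so the forward reaction is spontaneous (proceeds forward).

ΔG = -2.62 kJ/mol; the forward reaction is spontaneous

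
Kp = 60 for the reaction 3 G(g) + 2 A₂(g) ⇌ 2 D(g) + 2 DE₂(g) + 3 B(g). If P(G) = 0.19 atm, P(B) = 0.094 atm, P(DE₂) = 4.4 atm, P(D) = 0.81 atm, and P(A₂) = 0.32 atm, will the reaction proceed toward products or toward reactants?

in the forward direction

Qp = P(D)²·P(DE₂)²·P(B)³ / (P(G)³·P(A₂)²) = (0.81)²·(4.4)²·(0.094)³ / ((0.19)³·(0.32)²) = 15
Qp = 15 < Kp = 60, so the forward reaction proceeds.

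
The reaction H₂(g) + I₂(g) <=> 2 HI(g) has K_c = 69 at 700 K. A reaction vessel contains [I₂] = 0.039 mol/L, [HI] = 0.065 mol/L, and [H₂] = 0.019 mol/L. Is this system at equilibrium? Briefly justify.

no; Q < K, reaction proceeds forward

Q_c = [HI]² / ([H₂]·[I₂]) = (0.065)² / ((0.019)·(0.039)) = 5.7
Q_c = 5.7 < K_c = 69: net forward reaction.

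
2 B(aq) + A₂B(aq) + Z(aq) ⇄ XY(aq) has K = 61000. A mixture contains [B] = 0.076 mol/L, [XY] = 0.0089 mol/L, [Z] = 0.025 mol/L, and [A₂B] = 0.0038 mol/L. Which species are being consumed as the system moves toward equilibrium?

B, A₂B, Z (reactants)

Q = [XY] / ([B]²·[A₂B]·[Z]) = (0.0089) / ((0.076)²·(0.0038)·(0.025)) = 16000
Q = 16000 < K = 61000: net forward reaction.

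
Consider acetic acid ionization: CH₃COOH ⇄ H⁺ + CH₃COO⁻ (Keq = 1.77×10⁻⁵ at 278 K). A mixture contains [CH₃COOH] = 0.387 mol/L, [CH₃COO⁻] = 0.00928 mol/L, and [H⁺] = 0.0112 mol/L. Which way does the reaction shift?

Q = [H⁺]·[CH₃COO⁻] / [CH₃COOH] = (0.0112)·(0.00928) / (0.387) = 2.69×10⁻⁴
Q = 2.69×10⁻⁴ > Keq = 1.77×10⁻⁵, so the reverse reaction proceeds.

reverse (toward reactants)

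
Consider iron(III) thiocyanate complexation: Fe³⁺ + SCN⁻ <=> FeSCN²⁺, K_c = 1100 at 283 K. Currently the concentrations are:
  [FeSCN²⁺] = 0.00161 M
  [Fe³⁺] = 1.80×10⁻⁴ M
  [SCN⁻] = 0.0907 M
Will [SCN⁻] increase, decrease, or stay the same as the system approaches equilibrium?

decrease

Q_c = [FeSCN²⁺] / ([Fe³⁺]·[SCN⁻]) = (0.00161) / ((1.80×10⁻⁴)·(0.0907)) = 98.6
Q_c = 98.6 < K_c = 1100: net forward reaction.
SCN⁻ is a reactant, so it decreases.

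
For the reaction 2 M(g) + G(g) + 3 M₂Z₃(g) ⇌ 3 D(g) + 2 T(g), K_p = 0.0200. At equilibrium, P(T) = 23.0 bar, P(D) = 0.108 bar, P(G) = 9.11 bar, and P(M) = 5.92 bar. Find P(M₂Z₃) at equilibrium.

P(M₂Z₃) = 0.471 bar

At equilibrium, K_p = P(D)³·P(T)² / (P(M)²·P(G)·P(M₂Z₃)³) = 0.0200.
(0.108)³·(23.0)² / ((5.92)²·(9.11)·(P(M₂Z₃))³) = 0.0200
P(M₂Z₃)³ = 0.104 ⇒ P(M₂Z₃) = 0.471 bar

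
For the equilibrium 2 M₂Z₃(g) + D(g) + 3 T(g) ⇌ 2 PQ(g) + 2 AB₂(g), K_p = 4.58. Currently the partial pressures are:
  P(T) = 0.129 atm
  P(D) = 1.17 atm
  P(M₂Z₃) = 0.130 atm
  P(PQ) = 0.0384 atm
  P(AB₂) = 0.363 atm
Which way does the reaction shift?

Q_p = P(PQ)²·P(AB₂)² / (P(M₂Z₃)²·P(D)·P(T)³) = (0.0384)²·(0.363)² / ((0.130)²·(1.17)·(0.129)³) = 4.58
Q_p = 4.58 = K_p, so the system is already at equilibrium.

no net change (already at equilibrium)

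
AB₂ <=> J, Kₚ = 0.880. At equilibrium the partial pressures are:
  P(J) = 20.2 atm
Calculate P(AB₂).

At equilibrium, Kₚ = P(J) / P(AB₂) = 0.880.
(20.2) / (P(AB₂)) = 0.880
P(AB₂) = 23.0 atm

P(AB₂) = 23.0 atm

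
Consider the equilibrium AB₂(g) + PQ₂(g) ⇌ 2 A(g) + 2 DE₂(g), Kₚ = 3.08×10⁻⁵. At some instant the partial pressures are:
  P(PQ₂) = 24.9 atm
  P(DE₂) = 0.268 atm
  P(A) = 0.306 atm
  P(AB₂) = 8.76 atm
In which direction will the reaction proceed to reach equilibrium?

Qₚ = P(A)²·P(DE₂)² / (P(AB₂)·P(PQ₂)) = (0.306)²·(0.268)² / ((8.76)·(24.9)) = 3.08×10⁻⁵
Qₚ = 3.08×10⁻⁵ = Kₚ, so the system is already at equilibrium.

at equilibrium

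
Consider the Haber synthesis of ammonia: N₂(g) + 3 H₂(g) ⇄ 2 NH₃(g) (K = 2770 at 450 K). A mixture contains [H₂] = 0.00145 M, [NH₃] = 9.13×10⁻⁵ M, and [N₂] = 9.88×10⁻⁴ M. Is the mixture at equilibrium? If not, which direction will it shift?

yes, at equilibrium

Q = [NH₃]² / ([N₂]·[H₂]³) = (9.13×10⁻⁵)² / ((9.88×10⁻⁴)·(0.00145)³) = 2770
Q = 2770 = K; the system is at equilibrium.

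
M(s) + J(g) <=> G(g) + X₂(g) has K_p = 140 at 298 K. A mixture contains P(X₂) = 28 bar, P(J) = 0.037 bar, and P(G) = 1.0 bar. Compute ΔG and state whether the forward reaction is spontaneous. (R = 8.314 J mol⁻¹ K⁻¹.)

ΔG = 4.18 kJ/mol; the forward reaction is non-spontaneous

(M is a pure solid — omitted from Q_p.)
Q_p = P(G)·P(X₂) / P(J) = (1.0)·(28) / (0.037) = 757
ΔG = RT ln(Q_p/K_p) = (8.314 J mol⁻¹ K⁻¹)(298 K) × ln(757/140)
   = (2.478 kJ/mol)(1.688) = 4.18 kJ/mol
ΔG > 0, so the forward reaction is non-spontaneous (proceeds in reverse).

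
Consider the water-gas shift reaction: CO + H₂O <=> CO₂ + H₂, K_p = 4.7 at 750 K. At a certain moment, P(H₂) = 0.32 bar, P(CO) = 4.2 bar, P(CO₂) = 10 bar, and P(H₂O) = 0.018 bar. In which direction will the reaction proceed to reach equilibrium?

to the left

Q_p = P(CO₂)·P(H₂) / (P(CO)·P(H₂O)) = (10)·(0.32) / ((4.2)·(0.018)) = 42
Q_p = 42 > K_p = 4.7, so the reverse reaction proceeds.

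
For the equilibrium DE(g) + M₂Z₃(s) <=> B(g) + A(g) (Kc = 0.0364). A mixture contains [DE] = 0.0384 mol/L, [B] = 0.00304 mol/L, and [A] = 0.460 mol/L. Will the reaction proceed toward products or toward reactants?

(M₂Z₃ is a pure solid — omitted from Qc.)
Qc = [B]·[A] / [DE] = (0.00304)·(0.460) / (0.0384) = 0.0364
Qc = 0.0364 = Kc, so the system is already at equilibrium.

neither direction; the system is at equilibrium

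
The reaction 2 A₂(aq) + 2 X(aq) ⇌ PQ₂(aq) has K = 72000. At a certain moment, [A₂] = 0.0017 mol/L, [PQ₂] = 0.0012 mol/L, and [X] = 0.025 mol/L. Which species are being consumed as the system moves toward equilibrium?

Q = [PQ₂] / ([A₂]²·[X]²) = (0.0012) / ((0.0017)²·(0.025)²) = 6.6×10⁵
Q = 6.6×10⁵ > K = 72000: net reverse reaction.

PQ₂ (products)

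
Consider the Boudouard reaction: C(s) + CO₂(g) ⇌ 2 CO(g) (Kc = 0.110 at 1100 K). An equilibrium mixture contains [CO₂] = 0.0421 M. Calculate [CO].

(C is a pure solid — omitted from Kc.)
At equilibrium, Kc = [CO]² / [CO₂] = 0.110.
([CO])² / (0.0421) = 0.110
[CO]² = 0.00463 ⇒ [CO] = 0.0681 M

[CO] = 0.0681 M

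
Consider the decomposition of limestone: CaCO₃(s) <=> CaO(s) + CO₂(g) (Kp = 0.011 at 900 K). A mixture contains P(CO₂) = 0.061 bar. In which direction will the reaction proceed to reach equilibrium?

reverse (toward reactants)

(CaCO₃, CaO are pure solids — omitted from Qp.)
Qp = P(CO₂) = 0.061
Qp = 0.061 > Kp = 0.011, so the reverse reaction proceeds.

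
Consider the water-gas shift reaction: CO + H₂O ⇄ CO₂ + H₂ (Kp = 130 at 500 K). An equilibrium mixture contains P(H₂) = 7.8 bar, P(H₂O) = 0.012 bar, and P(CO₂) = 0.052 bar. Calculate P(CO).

At equilibrium, Kp = P(CO₂)·P(H₂) / (P(CO)·P(H₂O)) = 130.
(0.052)·(7.8) / ((P(CO))·(0.012)) = 130
P(CO) = 0.260 = 0.26 bar

P(CO) = 0.26 bar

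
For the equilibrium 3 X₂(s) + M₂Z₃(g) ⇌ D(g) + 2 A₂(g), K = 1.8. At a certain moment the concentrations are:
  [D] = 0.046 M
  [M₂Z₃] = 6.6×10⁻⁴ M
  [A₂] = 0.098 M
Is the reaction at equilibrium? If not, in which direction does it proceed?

forward (toward products)

(X₂ is a pure solid — omitted from Q.)
Q = [D]·[A₂]² / [M₂Z₃] = (0.046)·(0.098)² / (6.6×10⁻⁴) = 0.67
Q = 0.67 < K = 1.8, so the forward reaction proceeds.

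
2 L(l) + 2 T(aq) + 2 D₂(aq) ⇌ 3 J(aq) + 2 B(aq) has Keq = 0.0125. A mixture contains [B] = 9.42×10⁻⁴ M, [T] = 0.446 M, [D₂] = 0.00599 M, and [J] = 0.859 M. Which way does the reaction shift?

(L is a pure liquid — omitted from Q.)
Q = [J]³·[B]² / ([T]²·[D₂]²) = (0.859)³·(9.42×10⁻⁴)² / ((0.446)²·(0.00599)²) = 0.0788
Q = 0.0788 > Keq = 0.0125, so the reverse reaction proceeds.

toward reactants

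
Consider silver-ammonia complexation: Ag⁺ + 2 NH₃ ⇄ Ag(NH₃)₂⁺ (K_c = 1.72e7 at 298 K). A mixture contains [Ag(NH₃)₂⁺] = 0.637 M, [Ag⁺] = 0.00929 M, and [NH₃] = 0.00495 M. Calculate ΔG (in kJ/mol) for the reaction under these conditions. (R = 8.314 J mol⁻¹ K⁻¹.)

Q_c = [Ag(NH₃)₂⁺] / ([Ag⁺]·[NH₃]²) = (0.637) / ((0.00929)·(0.00495)²) = 2.80e6
ΔG = RT ln(Q_c/K_c) = (8.314 J mol⁻¹ K⁻¹)(298 K) × ln(2.80e6/1.72e7)
   = (2.478 kJ/mol)(-1.815) = -4.50 kJ/mol
ΔG < 0, so the forward reaction is spontaneous (proceeds forward).

ΔG = -4.50 kJ/mol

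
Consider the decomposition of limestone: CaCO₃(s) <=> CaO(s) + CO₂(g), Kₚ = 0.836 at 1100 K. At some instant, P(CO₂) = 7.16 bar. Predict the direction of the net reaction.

to the left

(CaCO₃, CaO are pure solids — omitted from Qₚ.)
Qₚ = P(CO₂) = 7.16
Qₚ = 7.16 > Kₚ = 0.836, so the reverse reaction proceeds.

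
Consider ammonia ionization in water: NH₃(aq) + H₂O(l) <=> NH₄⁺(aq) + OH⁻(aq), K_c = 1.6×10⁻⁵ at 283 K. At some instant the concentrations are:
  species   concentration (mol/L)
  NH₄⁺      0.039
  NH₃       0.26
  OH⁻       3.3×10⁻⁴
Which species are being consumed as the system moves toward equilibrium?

(H₂O is a pure liquid — omitted from Q_c.)
Q_c = [NH₄⁺]·[OH⁻] / [NH₃] = (0.039)·(3.3×10⁻⁴) / (0.26) = 4.9×10⁻⁵
Q_c = 4.9×10⁻⁵ > K_c = 1.6×10⁻⁵: net reverse reaction.

NH₄⁺, OH⁻ (products)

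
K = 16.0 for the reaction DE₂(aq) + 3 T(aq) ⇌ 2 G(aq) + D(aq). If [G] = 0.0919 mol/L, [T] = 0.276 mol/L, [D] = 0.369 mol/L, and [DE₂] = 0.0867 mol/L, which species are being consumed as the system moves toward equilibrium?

Q = [G]²·[D] / ([DE₂]·[T]³) = (0.0919)²·(0.369) / ((0.0867)·(0.276)³) = 1.71
Q = 1.71 < K = 16.0: net forward reaction.

DE₂, T (reactants)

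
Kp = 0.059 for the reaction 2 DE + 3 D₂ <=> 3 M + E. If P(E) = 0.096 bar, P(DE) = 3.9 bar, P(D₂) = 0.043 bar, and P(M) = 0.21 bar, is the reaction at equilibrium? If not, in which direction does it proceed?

Qp = P(M)³·P(E) / (P(DE)²·P(D₂)³) = (0.21)³·(0.096) / ((3.9)²·(0.043)³) = 0.74
Qp = 0.74 > Kp = 0.059, so the reverse reaction proceeds.

to the left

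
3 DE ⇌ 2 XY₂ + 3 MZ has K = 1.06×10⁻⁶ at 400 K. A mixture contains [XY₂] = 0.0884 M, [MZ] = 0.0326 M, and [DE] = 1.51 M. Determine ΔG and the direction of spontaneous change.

ΔG = -8.65 kJ/mol; the forward reaction is spontaneous

Q = [XY₂]²·[MZ]³ / [DE]³ = (0.0884)²·(0.0326)³ / (1.51)³ = 7.86×10⁻⁸
ΔG = RT ln(Q/K) = (8.314 J mol⁻¹ K⁻¹)(400 K) × ln(7.86×10⁻⁸/1.06×10⁻⁶)
   = (3.326 kJ/mol)(-2.602) = -8.65 kJ/mol
ΔG < 0, so the forward reaction is spontaneous (proceeds forward).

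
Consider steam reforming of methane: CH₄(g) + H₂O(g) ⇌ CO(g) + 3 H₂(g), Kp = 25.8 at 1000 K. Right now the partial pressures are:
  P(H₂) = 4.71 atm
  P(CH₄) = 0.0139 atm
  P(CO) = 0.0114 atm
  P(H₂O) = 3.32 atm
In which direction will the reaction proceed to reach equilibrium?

no net change (already at equilibrium)

Qp = P(CO)·P(H₂)³ / (P(CH₄)·P(H₂O)) = (0.0114)·(4.71)³ / ((0.0139)·(3.32)) = 25.8
Qp = 25.8 = Kp, so the system is already at equilibrium.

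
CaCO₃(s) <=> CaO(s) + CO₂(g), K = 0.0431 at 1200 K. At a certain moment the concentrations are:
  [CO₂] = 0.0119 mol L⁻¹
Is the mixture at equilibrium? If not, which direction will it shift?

(CaCO₃, CaO are pure solids — omitted from Q.)
Q = [CO₂] = 0.0119
Q = 0.0119 < K = 0.0431: net forward reaction.

no; Q < K, reaction proceeds forward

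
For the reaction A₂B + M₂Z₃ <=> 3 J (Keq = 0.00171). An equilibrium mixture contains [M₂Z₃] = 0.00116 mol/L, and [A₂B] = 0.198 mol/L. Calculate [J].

At equilibrium, Keq = [J]³ / ([A₂B]·[M₂Z₃]) = 0.00171.
([J])³ / ((0.198)·(0.00116)) = 0.00171
[J]³ = 3.93×10⁻⁷ ⇒ [J] = 0.00732 mol/L

[J] = 0.00732 mol/L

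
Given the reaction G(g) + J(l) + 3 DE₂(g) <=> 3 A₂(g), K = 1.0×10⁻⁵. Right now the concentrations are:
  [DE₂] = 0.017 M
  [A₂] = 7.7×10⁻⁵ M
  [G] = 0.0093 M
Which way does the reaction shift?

neither direction; the system is at equilibrium

(J is a pure liquid — omitted from Q.)
Q = [A₂]³ / ([G]·[DE₂]³) = (7.7×10⁻⁵)³ / ((0.0093)·(0.017)³) = 1.0×10⁻⁵
Q = 1.0×10⁻⁵ = K, so the system is already at equilibrium.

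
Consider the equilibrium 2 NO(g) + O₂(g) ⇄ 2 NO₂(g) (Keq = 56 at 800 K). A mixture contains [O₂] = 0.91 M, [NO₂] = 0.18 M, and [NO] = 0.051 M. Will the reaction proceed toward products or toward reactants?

Q = [NO₂]² / ([NO]²·[O₂]) = (0.18)² / ((0.051)²·(0.91)) = 14
Q = 14 < Keq = 56, so the forward reaction proceeds.

to the right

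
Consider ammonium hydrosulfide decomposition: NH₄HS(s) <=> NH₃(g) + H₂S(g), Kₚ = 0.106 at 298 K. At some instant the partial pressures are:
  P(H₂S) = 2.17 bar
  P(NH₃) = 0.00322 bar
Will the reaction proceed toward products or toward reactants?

(NH₄HS is a pure solid — omitted from Qₚ.)
Qₚ = P(NH₃)·P(H₂S) = (0.00322)·(2.17) = 0.00699
Qₚ = 0.00699 < Kₚ = 0.106, so the forward reaction proceeds.

forward (toward products)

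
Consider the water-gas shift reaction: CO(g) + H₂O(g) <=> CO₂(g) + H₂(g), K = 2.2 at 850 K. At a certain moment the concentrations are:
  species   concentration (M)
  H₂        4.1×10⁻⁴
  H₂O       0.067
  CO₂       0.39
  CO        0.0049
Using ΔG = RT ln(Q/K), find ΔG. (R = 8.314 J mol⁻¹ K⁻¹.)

Q = [CO₂]·[H₂] / ([CO]·[H₂O]) = (0.39)·(4.1×10⁻⁴) / ((0.0049)·(0.067)) = 0.487
ΔG = RT ln(Q/K) = (8.314 J mol⁻¹ K⁻¹)(850 K) × ln(0.487/2.2)
   = (7.067 kJ/mol)(-1.508) = -10.7 kJ/mol
ΔG < 0, so the forward reaction is spontaneous (proceeds forward).

ΔG = -10.7 kJ/mol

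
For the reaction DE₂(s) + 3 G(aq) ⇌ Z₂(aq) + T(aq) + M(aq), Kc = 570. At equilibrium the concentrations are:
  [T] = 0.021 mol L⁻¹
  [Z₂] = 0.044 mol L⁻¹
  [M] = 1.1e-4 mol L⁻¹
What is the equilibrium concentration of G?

[G] = 5.6e-4 mol L⁻¹

(DE₂ is a pure solid — omitted from Kc.)
At equilibrium, Kc = [Z₂]·[T]·[M] / [G]³ = 570.
(0.044)·(0.021)·(1.1e-4) / ([G])³ = 570
[G]³ = 1.78e-10 ⇒ [G] = 5.6e-4 mol L⁻¹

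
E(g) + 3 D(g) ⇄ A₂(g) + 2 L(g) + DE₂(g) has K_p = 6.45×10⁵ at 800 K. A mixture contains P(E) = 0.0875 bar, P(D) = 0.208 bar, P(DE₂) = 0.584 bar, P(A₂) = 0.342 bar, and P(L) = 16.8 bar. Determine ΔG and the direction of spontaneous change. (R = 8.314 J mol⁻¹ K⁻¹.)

Q_p = P(A₂)·P(L)²·P(DE₂) / (P(E)·P(D)³) = (0.342)·(16.8)²·(0.584) / ((0.0875)·(0.208)³) = 71600
ΔG = RT ln(Q_p/K_p) = (8.314 J mol⁻¹ K⁻¹)(800 K) × ln(71600/6.45×10⁵)
   = (6.651 kJ/mol)(-2.198) = -14.6 kJ/mol
ΔG < 0, so the forward reaction is spontaneous (proceeds forward).

ΔG = -14.6 kJ/mol; the forward reaction is spontaneous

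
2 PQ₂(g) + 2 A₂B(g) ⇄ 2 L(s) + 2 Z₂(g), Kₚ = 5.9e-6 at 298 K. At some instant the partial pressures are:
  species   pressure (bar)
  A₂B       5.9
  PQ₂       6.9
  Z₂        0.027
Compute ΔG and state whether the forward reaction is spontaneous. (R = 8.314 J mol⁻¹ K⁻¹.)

ΔG = -6.43 kJ/mol; the forward reaction is spontaneous

(L is a pure solid — omitted from Qₚ.)
Qₚ = P(Z₂)² / (P(PQ₂)²·P(A₂B)²) = (0.027)² / ((6.9)²·(5.9)²) = 4.40e-7
ΔG = RT ln(Qₚ/Kₚ) = (8.314 J mol⁻¹ K⁻¹)(298 K) × ln(4.40e-7/5.9e-6)
   = (2.478 kJ/mol)(-2.596) = -6.43 kJ/mol
ΔG < 0, so the forward reaction is spontaneous (proceeds forward).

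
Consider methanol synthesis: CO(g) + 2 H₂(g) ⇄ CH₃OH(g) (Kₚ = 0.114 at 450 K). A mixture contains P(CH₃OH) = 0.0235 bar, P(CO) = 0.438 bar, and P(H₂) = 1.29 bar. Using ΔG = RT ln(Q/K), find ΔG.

Qₚ = P(CH₃OH) / (P(CO)·P(H₂)²) = (0.0235) / ((0.438)·(1.29)²) = 0.0322
ΔG = RT ln(Qₚ/Kₚ) = (8.314 J mol⁻¹ K⁻¹)(450 K) × ln(0.0322/0.114)
   = (3.741 kJ/mol)(-1.264) = -4.73 kJ/mol
ΔG < 0, so the forward reaction is spontaneous (proceeds forward).

ΔG = -4.73 kJ/mol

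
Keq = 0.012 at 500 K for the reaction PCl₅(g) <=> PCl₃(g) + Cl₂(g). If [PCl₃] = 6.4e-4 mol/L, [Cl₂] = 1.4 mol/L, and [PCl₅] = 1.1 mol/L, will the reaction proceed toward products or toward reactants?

Q = [PCl₃]·[Cl₂] / [PCl₅] = (6.4e-4)·(1.4) / (1.1) = 8.1e-4
Q = 8.1e-4 < Keq = 0.012, so the forward reaction proceeds.

toward products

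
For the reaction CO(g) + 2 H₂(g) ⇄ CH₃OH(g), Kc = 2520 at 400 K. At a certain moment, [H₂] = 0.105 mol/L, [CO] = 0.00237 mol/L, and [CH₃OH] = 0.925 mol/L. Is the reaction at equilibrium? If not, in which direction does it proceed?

reverse (toward reactants)

Qc = [CH₃OH] / ([CO]·[H₂]²) = (0.925) / ((0.00237)·(0.105)²) = 35400
Qc = 35400 > Kc = 2520, so the reverse reaction proceeds.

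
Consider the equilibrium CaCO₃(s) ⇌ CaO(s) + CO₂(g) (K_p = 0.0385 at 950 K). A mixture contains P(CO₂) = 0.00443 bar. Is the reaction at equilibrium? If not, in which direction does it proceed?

(CaCO₃, CaO are pure solids — omitted from Q_p.)
Q_p = P(CO₂) = 0.00443
Q_p = 0.00443 < K_p = 0.0385, so the forward reaction proceeds.

to the right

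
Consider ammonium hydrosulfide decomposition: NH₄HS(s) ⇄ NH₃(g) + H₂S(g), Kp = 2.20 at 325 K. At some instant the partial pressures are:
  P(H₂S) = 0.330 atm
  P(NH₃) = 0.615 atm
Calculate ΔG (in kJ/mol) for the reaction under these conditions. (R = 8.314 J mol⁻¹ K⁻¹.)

(NH₄HS is a pure solid — omitted from Qp.)
Qp = P(NH₃)·P(H₂S) = (0.615)·(0.330) = 0.203
ΔG = RT ln(Qp/Kp) = (8.314 J mol⁻¹ K⁻¹)(325 K) × ln(0.203/2.20)
   = (2.702 kJ/mol)(-2.383) = -6.44 kJ/mol
ΔG < 0, so the forward reaction is spontaneous (proceeds forward).

ΔG = -6.44 kJ/mol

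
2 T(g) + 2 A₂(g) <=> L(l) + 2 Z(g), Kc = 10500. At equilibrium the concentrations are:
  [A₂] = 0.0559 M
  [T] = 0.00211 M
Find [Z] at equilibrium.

[Z] = 0.0121 M

(L is a pure liquid — omitted from Kc.)
At equilibrium, Kc = [Z]² / ([T]²·[A₂]²) = 10500.
([Z])² / ((0.00211)²·(0.0559)²) = 10500
[Z]² = 1.46e-4 ⇒ [Z] = 0.0121 M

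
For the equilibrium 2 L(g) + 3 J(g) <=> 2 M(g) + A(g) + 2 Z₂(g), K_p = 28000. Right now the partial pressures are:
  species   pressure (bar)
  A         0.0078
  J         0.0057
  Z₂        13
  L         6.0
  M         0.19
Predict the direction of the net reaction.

to the right

Q_p = P(M)²·P(A)·P(Z₂)² / (P(L)²·P(J)³) = (0.19)²·(0.0078)·(13)² / ((6.0)²·(0.0057)³) = 7100
Q_p = 7100 < K_p = 28000, so the forward reaction proceeds.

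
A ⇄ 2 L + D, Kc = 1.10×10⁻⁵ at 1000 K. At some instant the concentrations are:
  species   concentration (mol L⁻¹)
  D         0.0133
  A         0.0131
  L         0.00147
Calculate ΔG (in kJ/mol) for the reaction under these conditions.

ΔG = -13.4 kJ/mol

Qc = [L]²·[D] / [A] = (0.00147)²·(0.0133) / (0.0131) = 2.19×10⁻⁶
ΔG = RT ln(Qc/Kc) = (8.314 J mol⁻¹ K⁻¹)(1000 K) × ln(2.19×10⁻⁶/1.10×10⁻⁵)
   = (8.314 kJ/mol)(-1.614) = -13.4 kJ/mol
ΔG < 0, so the forward reaction is spontaneous (proceeds forward).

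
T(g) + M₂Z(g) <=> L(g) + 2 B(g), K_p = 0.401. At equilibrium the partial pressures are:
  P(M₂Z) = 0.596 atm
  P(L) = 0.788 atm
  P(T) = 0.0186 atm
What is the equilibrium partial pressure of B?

At equilibrium, K_p = P(L)·P(B)² / (P(T)·P(M₂Z)) = 0.401.
(0.788)·(P(B))² / ((0.0186)·(0.596)) = 0.401
P(B)² = 0.00564 ⇒ P(B) = 0.0751 atm

P(B) = 0.0751 atm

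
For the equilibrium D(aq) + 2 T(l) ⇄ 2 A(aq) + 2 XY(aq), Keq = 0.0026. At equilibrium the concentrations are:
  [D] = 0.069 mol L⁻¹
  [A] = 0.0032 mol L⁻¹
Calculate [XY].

[XY] = 4.2 mol L⁻¹

(T is a pure liquid — omitted from Keq.)
At equilibrium, Keq = [A]²·[XY]² / [D] = 0.0026.
(0.0032)²·([XY])² / (0.069) = 0.0026
[XY]² = 17.5 ⇒ [XY] = 4.2 mol L⁻¹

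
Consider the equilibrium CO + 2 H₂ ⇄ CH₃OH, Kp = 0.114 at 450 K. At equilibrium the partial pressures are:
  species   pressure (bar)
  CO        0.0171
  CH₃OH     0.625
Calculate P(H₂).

P(H₂) = 17.9 bar

At equilibrium, Kp = P(CH₃OH) / (P(CO)·P(H₂)²) = 0.114.
(0.625) / ((0.0171)·(P(H₂))²) = 0.114
P(H₂)² = 321 ⇒ P(H₂) = 17.9 bar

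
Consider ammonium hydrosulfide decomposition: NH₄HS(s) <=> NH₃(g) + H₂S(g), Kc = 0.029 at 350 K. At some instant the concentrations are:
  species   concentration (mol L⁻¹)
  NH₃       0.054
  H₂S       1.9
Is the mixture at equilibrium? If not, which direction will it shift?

(NH₄HS is a pure solid — omitted from Qc.)
Qc = [NH₃]·[H₂S] = (0.054)·(1.9) = 0.10
Qc = 0.10 > Kc = 0.029: net reverse reaction.

no; Q > K, reaction proceeds in reverse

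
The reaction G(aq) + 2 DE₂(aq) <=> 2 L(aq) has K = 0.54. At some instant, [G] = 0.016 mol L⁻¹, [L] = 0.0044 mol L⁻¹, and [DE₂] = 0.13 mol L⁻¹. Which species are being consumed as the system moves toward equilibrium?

Q = [L]² / ([G]·[DE₂]²) = (0.0044)² / ((0.016)·(0.13)²) = 0.072
Q = 0.072 < K = 0.54: net forward reaction.

G, DE₂ (reactants)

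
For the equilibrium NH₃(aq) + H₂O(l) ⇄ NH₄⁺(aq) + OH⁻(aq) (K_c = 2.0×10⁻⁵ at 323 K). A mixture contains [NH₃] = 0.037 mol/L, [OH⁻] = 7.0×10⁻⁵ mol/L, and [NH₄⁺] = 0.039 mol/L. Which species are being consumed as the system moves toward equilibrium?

NH₄⁺, OH⁻ (products)

(H₂O is a pure liquid — omitted from Q_c.)
Q_c = [NH₄⁺]·[OH⁻] / [NH₃] = (0.039)·(7.0×10⁻⁵) / (0.037) = 7.4×10⁻⁵
Q_c = 7.4×10⁻⁵ > K_c = 2.0×10⁻⁵: net reverse reaction.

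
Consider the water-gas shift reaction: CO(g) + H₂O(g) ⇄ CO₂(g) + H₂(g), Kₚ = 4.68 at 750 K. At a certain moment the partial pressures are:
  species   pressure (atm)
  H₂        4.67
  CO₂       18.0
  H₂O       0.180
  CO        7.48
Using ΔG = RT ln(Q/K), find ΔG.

ΔG = 16.2 kJ/mol

Qₚ = P(CO₂)·P(H₂) / (P(CO)·P(H₂O)) = (18.0)·(4.67) / ((7.48)·(0.180)) = 62.4
ΔG = RT ln(Qₚ/Kₚ) = (8.314 J mol⁻¹ K⁻¹)(750 K) × ln(62.4/4.68)
   = (6.236 kJ/mol)(2.590) = 16.2 kJ/mol
ΔG > 0, so the forward reaction is non-spontaneous (proceeds in reverse).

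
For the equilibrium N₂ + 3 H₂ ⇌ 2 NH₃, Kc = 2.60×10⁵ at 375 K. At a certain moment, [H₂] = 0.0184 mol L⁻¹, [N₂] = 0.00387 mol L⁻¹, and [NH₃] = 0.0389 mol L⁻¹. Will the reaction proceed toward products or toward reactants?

Qc = [NH₃]² / ([N₂]·[H₂]³) = (0.0389)² / ((0.00387)·(0.0184)³) = 62800
Qc = 62800 < Kc = 2.60×10⁵, so the forward reaction proceeds.

forward (toward products)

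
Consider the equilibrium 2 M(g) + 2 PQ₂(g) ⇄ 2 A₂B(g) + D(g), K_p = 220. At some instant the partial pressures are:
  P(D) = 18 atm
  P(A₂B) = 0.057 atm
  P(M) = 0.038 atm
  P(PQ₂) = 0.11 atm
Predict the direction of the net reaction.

Q_p = P(A₂B)²·P(D) / (P(M)²·P(PQ₂)²) = (0.057)²·(18) / ((0.038)²·(0.11)²) = 3300
Q_p = 3300 > K_p = 220, so the reverse reaction proceeds.

reverse (toward reactants)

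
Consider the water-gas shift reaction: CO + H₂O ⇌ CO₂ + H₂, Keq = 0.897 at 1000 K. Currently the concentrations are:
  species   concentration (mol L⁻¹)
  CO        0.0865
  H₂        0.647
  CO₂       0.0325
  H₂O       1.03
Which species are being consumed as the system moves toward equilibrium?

CO, H₂O (reactants)

Q = [CO₂]·[H₂] / ([CO]·[H₂O]) = (0.0325)·(0.647) / ((0.0865)·(1.03)) = 0.236
Q = 0.236 < Keq = 0.897: net forward reaction.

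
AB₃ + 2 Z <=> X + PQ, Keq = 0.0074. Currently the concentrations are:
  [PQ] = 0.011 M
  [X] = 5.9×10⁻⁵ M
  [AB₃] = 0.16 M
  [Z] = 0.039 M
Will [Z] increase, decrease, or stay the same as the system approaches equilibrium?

Q = [X]·[PQ] / ([AB₃]·[Z]²) = (5.9×10⁻⁵)·(0.011) / ((0.16)·(0.039)²) = 0.0027
Q = 0.0027 < Keq = 0.0074: net forward reaction.
Z is a reactant, so it decreases.

decrease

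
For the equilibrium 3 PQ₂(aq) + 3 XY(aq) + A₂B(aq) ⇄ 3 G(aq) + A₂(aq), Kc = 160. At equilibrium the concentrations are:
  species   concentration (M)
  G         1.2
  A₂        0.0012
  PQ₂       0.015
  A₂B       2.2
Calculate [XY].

[XY] = 1.2 M

At equilibrium, Kc = [G]³·[A₂] / ([PQ₂]³·[XY]³·[A₂B]) = 160.
(1.2)³·(0.0012) / ((0.015)³·([XY])³·(2.2)) = 160
[XY]³ = 1.75 ⇒ [XY] = 1.2 M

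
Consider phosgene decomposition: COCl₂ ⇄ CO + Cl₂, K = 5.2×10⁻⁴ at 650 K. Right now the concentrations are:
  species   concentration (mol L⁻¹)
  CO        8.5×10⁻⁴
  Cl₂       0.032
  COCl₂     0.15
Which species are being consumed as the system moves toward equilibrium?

Q = [CO]·[Cl₂] / [COCl₂] = (8.5×10⁻⁴)·(0.032) / (0.15) = 1.8×10⁻⁴
Q = 1.8×10⁻⁴ < K = 5.2×10⁻⁴: net forward reaction.

COCl₂ (reactants)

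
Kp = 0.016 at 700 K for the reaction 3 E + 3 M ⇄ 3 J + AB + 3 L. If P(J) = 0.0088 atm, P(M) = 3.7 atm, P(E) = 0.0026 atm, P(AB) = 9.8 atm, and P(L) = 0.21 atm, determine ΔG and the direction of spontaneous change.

ΔG = 8.55 kJ/mol; the forward reaction is non-spontaneous

Qp = P(J)³·P(AB)·P(L)³ / (P(E)³·P(M)³) = (0.0088)³·(9.8)·(0.21)³ / ((0.0026)³·(3.7)³) = 0.0695
ΔG = RT ln(Qp/Kp) = (8.314 J mol⁻¹ K⁻¹)(700 K) × ln(0.0695/0.016)
   = (5.820 kJ/mol)(1.469) = 8.55 kJ/mol
ΔG > 0, so the forward reaction is non-spontaneous (proceeds in reverse).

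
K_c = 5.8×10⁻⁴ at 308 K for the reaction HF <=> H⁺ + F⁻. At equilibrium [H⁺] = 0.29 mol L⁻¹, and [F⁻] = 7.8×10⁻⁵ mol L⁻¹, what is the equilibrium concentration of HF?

At equilibrium, K_c = [H⁺]·[F⁻] / [HF] = 5.8×10⁻⁴.
(0.29)·(7.8×10⁻⁵) / ([HF]) = 5.8×10⁻⁴
[HF] = 0.0390 = 0.039 mol L⁻¹

[HF] = 0.039 mol L⁻¹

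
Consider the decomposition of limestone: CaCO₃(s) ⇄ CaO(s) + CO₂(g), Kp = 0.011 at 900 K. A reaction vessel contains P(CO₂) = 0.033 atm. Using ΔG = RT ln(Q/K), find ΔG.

ΔG = 8.22 kJ/mol

(CaCO₃, CaO are pure solids — omitted from Qp.)
Qp = P(CO₂) = 0.0330
ΔG = RT ln(Qp/Kp) = (8.314 J mol⁻¹ K⁻¹)(900 K) × ln(0.0330/0.011)
   = (7.483 kJ/mol)(1.099) = 8.22 kJ/mol
ΔG > 0, so the forward reaction is non-spontaneous (proceeds in reverse).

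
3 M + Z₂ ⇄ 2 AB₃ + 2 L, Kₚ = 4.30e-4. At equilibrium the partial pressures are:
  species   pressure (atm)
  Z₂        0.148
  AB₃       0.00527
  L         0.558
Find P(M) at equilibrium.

P(M) = 0.514 atm

At equilibrium, Kₚ = P(AB₃)²·P(L)² / (P(M)³·P(Z₂)) = 4.30e-4.
(0.00527)²·(0.558)² / ((P(M))³·(0.148)) = 4.30e-4
P(M)³ = 0.136 ⇒ P(M) = 0.514 atm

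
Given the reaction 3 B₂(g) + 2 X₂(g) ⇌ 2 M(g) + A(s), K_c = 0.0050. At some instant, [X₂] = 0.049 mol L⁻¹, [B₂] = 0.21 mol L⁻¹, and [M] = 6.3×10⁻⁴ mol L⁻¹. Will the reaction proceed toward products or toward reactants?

(A is a pure solid — omitted from Q_c.)
Q_c = [M]² / ([B₂]³·[X₂]²) = (6.3×10⁻⁴)² / ((0.21)³·(0.049)²) = 0.018
Q_c = 0.018 > K_c = 0.0050, so the reverse reaction proceeds.

to the left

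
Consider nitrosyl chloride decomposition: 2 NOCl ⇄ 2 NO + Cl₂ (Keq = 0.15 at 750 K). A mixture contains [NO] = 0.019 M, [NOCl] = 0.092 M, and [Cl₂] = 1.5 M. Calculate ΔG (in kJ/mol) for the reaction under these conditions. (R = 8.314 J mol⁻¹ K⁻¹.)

Q = [NO]²·[Cl₂] / [NOCl]² = (0.019)²·(1.5) / (0.092)² = 0.0640
ΔG = RT ln(Q/Keq) = (8.314 J mol⁻¹ K⁻¹)(750 K) × ln(0.0640/0.15)
   = (6.236 kJ/mol)(-0.8518) = -5.31 kJ/mol
ΔG < 0, so the forward reaction is spontaneous (proceeds forward).

ΔG = -5.31 kJ/mol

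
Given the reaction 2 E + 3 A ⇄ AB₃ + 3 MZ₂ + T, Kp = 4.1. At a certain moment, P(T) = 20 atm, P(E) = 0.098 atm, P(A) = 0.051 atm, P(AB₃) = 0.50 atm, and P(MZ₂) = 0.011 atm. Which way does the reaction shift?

in the reverse direction

Qp = P(AB₃)·P(MZ₂)³·P(T) / (P(E)²·P(A)³) = (0.50)·(0.011)³·(20) / ((0.098)²·(0.051)³) = 10
Qp = 10 > Kp = 4.1, so the reverse reaction proceeds.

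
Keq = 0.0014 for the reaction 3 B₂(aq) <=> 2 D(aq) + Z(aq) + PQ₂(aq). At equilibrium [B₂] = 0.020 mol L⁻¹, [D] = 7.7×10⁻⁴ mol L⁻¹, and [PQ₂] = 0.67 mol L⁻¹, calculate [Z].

At equilibrium, Keq = [D]²·[Z]·[PQ₂] / [B₂]³ = 0.0014.
(7.7×10⁻⁴)²·([Z])·(0.67) / (0.020)³ = 0.0014
[Z] = 0.0282 = 0.028 mol L⁻¹

[Z] = 0.028 mol L⁻¹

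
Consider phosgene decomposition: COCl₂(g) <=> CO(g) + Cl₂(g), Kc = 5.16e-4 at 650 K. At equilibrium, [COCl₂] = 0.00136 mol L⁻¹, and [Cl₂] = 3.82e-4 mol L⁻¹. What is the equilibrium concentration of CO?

[CO] = 0.00184 mol L⁻¹

At equilibrium, Kc = [CO]·[Cl₂] / [COCl₂] = 5.16e-4.
([CO])·(3.82e-4) / (0.00136) = 5.16e-4
[CO] = 0.00184 mol L⁻¹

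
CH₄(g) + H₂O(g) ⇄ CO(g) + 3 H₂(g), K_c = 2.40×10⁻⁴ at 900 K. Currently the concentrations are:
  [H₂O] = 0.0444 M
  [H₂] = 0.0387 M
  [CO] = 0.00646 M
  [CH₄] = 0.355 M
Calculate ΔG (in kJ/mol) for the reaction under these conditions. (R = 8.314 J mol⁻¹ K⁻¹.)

Q_c = [CO]·[H₂]³ / ([CH₄]·[H₂O]) = (0.00646)·(0.0387)³ / ((0.355)·(0.0444)) = 2.38×10⁻⁵
ΔG = RT ln(Q_c/K_c) = (8.314 J mol⁻¹ K⁻¹)(900 K) × ln(2.38×10⁻⁵/2.40×10⁻⁴)
   = (7.483 kJ/mol)(-2.311) = -17.3 kJ/mol
ΔG < 0, so the forward reaction is spontaneous (proceeds forward).

ΔG = -17.3 kJ/mol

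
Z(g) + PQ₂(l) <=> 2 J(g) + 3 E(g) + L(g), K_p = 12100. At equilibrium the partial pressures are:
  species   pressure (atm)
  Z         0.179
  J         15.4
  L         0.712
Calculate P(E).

P(E) = 2.34 atm

(PQ₂ is a pure liquid — omitted from K_p.)
At equilibrium, K_p = P(J)²·P(E)³·P(L) / P(Z) = 12100.
(15.4)²·(P(E))³·(0.712) / (0.179) = 12100
P(E)³ = 12.8 ⇒ P(E) = 2.34 atm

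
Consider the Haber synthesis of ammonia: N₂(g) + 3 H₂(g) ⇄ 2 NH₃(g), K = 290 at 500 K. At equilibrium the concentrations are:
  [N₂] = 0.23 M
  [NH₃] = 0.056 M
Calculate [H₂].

[H₂] = 0.036 M

At equilibrium, K = [NH₃]² / ([N₂]·[H₂]³) = 290.
(0.056)² / ((0.23)·([H₂])³) = 290
[H₂]³ = 4.70e-5 ⇒ [H₂] = 0.036 M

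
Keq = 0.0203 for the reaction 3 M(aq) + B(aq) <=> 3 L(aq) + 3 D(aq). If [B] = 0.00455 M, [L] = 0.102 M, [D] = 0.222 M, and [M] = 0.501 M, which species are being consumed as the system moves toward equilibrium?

none (at equilibrium)

Q = [L]³·[D]³ / ([M]³·[B]) = (0.102)³·(0.222)³ / ((0.501)³·(0.00455)) = 0.0203
Q = 0.0203 = Keq; the system is at equilibrium.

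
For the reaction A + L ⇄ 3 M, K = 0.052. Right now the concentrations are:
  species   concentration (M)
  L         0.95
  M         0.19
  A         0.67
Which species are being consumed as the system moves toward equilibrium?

Q = [M]³ / ([A]·[L]) = (0.19)³ / ((0.67)·(0.95)) = 0.011
Q = 0.011 < K = 0.052: net forward reaction.

A, L (reactants)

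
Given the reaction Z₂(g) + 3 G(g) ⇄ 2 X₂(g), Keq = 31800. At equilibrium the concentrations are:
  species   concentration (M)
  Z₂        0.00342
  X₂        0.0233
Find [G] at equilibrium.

[G] = 0.0171 M

At equilibrium, Keq = [X₂]² / ([Z₂]·[G]³) = 31800.
(0.0233)² / ((0.00342)·([G])³) = 31800
[G]³ = 4.99e-6 ⇒ [G] = 0.0171 M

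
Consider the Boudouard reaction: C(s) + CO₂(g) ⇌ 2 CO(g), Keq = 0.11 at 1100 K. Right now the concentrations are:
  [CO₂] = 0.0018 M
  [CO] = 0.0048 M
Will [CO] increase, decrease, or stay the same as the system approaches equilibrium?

increase

(C is a pure solid — omitted from Q.)
Q = [CO]² / [CO₂] = (0.0048)² / (0.0018) = 0.013
Q = 0.013 < Keq = 0.11: net forward reaction.
CO is a product, so it increases.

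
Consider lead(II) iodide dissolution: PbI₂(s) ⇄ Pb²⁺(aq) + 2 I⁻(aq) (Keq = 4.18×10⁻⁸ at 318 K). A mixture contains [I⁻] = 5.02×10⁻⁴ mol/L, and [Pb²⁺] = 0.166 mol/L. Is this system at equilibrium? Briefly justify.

(PbI₂ is a pure solid — omitted from Q.)
Q = [Pb²⁺]·[I⁻]² = (0.166)·(5.02×10⁻⁴)² = 4.18×10⁻⁸
Q = 4.18×10⁻⁸ = Keq; the system is at equilibrium.

yes, at equilibrium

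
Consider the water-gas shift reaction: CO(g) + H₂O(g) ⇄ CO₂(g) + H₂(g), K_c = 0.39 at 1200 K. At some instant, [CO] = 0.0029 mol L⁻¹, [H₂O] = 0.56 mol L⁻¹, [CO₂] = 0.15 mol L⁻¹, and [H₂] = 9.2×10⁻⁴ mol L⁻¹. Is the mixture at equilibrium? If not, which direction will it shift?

no; Q < K, reaction proceeds forward

Q_c = [CO₂]·[H₂] / ([CO]·[H₂O]) = (0.15)·(9.2×10⁻⁴) / ((0.0029)·(0.56)) = 0.085
Q_c = 0.085 < K_c = 0.39: net forward reaction.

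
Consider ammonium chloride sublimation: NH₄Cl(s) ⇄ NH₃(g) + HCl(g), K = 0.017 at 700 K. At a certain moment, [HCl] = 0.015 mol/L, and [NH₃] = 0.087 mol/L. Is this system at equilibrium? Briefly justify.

(NH₄Cl is a pure solid — omitted from Q.)
Q = [NH₃]·[HCl] = (0.087)·(0.015) = 0.0013
Q = 0.0013 < K = 0.017: net forward reaction.

no; Q < K, reaction proceeds forward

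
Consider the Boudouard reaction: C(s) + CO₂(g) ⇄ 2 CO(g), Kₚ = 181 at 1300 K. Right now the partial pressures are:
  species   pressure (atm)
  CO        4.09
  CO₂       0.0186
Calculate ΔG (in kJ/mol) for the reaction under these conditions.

(C is a pure solid — omitted from Qₚ.)
Qₚ = P(CO)² / P(CO₂) = (4.09)² / (0.0186) = 899
ΔG = RT ln(Qₚ/Kₚ) = (8.314 J mol⁻¹ K⁻¹)(1300 K) × ln(899/181)
   = (10.81 kJ/mol)(1.603) = 17.3 kJ/mol
ΔG > 0, so the forward reaction is non-spontaneous (proceeds in reverse).

ΔG = 17.3 kJ/mol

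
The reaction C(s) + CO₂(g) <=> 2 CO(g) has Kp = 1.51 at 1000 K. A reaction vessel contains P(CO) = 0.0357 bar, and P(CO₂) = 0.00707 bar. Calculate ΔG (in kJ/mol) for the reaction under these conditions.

(C is a pure solid — omitted from Qp.)
Qp = P(CO)² / P(CO₂) = (0.0357)² / (0.00707) = 0.180
ΔG = RT ln(Qp/Kp) = (8.314 J mol⁻¹ K⁻¹)(1000 K) × ln(0.180/1.51)
   = (8.314 kJ/mol)(-2.127) = -17.7 kJ/mol
ΔG < 0, so the forward reaction is spontaneous (proceeds forward).

ΔG = -17.7 kJ/mol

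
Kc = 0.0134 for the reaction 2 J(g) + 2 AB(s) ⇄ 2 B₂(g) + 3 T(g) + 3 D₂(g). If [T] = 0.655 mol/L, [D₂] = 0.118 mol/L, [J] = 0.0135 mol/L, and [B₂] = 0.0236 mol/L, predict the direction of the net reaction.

(AB is a pure solid — omitted from Qc.)
Qc = [B₂]²·[T]³·[D₂]³ / [J]² = (0.0236)²·(0.655)³·(0.118)³ / (0.0135)² = 0.00141
Qc = 0.00141 < Kc = 0.0134, so the forward reaction proceeds.

to the right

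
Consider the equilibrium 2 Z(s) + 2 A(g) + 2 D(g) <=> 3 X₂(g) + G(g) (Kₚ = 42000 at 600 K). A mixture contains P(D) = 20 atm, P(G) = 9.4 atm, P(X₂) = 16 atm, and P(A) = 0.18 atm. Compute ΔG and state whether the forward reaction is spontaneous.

ΔG = -13.2 kJ/mol; the forward reaction is spontaneous

(Z is a pure solid — omitted from Qₚ.)
Qₚ = P(X₂)³·P(G) / (P(A)²·P(D)²) = (16)³·(9.4) / ((0.18)²·(20)²) = 2970
ΔG = RT ln(Qₚ/Kₚ) = (8.314 J mol⁻¹ K⁻¹)(600 K) × ln(2970/42000)
   = (4.988 kJ/mol)(-2.649) = -13.2 kJ/mol
ΔG < 0, so the forward reaction is spontaneous (proceeds forward).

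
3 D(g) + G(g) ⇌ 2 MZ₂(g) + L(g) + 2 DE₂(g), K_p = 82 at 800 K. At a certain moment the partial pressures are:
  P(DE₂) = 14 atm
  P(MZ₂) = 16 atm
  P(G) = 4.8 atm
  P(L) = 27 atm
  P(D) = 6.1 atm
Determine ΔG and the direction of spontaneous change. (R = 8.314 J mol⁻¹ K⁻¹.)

Q_p = P(MZ₂)²·P(L)·P(DE₂)² / (P(D)³·P(G)) = (16)²·(27)·(14)² / ((6.1)³·(4.8)) = 1240
ΔG = RT ln(Q_p/K_p) = (8.314 J mol⁻¹ K⁻¹)(800 K) × ln(1240/82)
   = (6.651 kJ/mol)(2.716) = 18.1 kJ/mol
ΔG > 0, so the forward reaction is non-spontaneous (proceeds in reverse).

ΔG = 18.1 kJ/mol; the forward reaction is non-spontaneous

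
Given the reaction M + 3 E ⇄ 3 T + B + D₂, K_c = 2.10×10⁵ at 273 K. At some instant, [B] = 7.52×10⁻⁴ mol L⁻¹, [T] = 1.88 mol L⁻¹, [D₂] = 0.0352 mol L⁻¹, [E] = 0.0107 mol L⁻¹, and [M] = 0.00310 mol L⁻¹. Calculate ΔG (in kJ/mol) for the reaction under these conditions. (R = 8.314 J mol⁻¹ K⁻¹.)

Q_c = [T]³·[B]·[D₂] / ([M]·[E]³) = (1.88)³·(7.52×10⁻⁴)·(0.0352) / ((0.00310)·(0.0107)³) = 46300
ΔG = RT ln(Q_c/K_c) = (8.314 J mol⁻¹ K⁻¹)(273 K) × ln(46300/2.10×10⁵)
   = (2.270 kJ/mol)(-1.512) = -3.43 kJ/mol
ΔG < 0, so the forward reaction is spontaneous (proceeds forward).

ΔG = -3.43 kJ/mol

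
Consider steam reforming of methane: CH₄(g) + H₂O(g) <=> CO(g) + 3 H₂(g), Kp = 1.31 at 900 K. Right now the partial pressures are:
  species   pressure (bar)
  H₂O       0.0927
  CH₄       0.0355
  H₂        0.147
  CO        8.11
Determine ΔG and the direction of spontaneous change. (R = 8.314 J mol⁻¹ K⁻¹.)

ΔG = 13.4 kJ/mol; the forward reaction is non-spontaneous

Qp = P(CO)·P(H₂)³ / (P(CH₄)·P(H₂O)) = (8.11)·(0.147)³ / ((0.0355)·(0.0927)) = 7.83
ΔG = RT ln(Qp/Kp) = (8.314 J mol⁻¹ K⁻¹)(900 K) × ln(7.83/1.31)
   = (7.483 kJ/mol)(1.788) = 13.4 kJ/mol
ΔG > 0, so the forward reaction is non-spontaneous (proceeds in reverse).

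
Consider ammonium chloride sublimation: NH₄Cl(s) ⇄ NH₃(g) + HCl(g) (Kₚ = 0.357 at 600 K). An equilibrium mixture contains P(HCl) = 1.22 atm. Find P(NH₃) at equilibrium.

(NH₄Cl is a pure solid — omitted from Kₚ.)
At equilibrium, Kₚ = P(NH₃)·P(HCl) = 0.357.
(P(NH₃))·(1.22) = 0.357
P(NH₃) = 0.293 atm

P(NH₃) = 0.293 atm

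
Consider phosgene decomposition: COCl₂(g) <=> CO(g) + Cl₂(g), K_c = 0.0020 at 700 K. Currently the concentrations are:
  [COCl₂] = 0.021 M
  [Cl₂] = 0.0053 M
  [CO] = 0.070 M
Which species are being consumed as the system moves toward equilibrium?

Q_c = [CO]·[Cl₂] / [COCl₂] = (0.070)·(0.0053) / (0.021) = 0.018
Q_c = 0.018 > K_c = 0.0020: net reverse reaction.

CO, Cl₂ (products)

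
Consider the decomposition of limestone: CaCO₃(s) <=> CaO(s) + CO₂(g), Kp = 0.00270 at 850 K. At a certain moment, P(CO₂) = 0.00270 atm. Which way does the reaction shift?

neither direction; the system is at equilibrium

(CaCO₃, CaO are pure solids — omitted from Qp.)
Qp = P(CO₂) = 0.00270
Qp = 0.00270 = Kp, so the system is already at equilibrium.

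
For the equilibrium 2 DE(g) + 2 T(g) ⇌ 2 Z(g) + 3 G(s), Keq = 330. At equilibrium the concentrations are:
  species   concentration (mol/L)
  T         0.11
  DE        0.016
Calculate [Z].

[Z] = 0.032 mol/L

(G is a pure solid — omitted from Keq.)
At equilibrium, Keq = [Z]² / ([DE]²·[T]²) = 330.
([Z])² / ((0.016)²·(0.11)²) = 330
[Z]² = 0.00102 ⇒ [Z] = 0.032 mol/L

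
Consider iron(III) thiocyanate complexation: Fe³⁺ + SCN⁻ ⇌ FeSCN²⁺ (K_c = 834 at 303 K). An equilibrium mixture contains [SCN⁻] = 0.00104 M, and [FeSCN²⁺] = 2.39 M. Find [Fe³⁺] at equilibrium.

At equilibrium, K_c = [FeSCN²⁺] / ([Fe³⁺]·[SCN⁻]) = 834.
(2.39) / (([Fe³⁺])·(0.00104)) = 834
[Fe³⁺] = 2.76 M

[Fe³⁺] = 2.76 M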